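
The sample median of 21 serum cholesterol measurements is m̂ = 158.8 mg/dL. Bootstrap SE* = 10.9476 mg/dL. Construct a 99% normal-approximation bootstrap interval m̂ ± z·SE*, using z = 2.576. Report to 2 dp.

(130.60, 187.00)

Margin = 2.576 × 10.9476 = 28.201
Interval: 158.8 ± 28.201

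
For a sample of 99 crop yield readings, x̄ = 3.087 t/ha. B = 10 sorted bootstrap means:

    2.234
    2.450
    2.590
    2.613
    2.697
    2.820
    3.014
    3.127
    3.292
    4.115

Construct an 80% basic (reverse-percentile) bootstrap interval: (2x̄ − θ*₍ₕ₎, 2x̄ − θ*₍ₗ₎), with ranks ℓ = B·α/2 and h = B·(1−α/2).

Percentile endpoints at ranks 1 and 9: θ*₍1₎ = 2.234, θ*₍9₎ = 3.292.
Basic interval reflects these around x̄:
  lower = 2 × 3.087 − 3.292 = 2.882
  upper = 2 × 3.087 − 2.234 = 3.940

(2.882, 3.940)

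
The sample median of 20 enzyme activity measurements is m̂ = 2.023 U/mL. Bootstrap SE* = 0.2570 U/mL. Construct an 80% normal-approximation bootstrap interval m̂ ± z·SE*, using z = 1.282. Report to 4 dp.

(1.6935, 2.3525)

Margin = 1.282 × 0.2570 = 0.32947
Interval: 2.023 ± 0.32947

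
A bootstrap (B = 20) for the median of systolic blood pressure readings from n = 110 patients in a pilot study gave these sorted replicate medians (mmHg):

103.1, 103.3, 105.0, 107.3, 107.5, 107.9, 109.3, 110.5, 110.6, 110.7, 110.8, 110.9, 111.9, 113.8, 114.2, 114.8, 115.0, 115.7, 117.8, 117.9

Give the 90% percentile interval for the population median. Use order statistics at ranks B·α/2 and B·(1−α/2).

(103.1, 117.8)

α = 0.10; lower rank = 20 × 0.050 = 1; upper rank = 20 × 0.950 = 19.
The 1st smallest replicate is 103.1; the 19th is 117.8.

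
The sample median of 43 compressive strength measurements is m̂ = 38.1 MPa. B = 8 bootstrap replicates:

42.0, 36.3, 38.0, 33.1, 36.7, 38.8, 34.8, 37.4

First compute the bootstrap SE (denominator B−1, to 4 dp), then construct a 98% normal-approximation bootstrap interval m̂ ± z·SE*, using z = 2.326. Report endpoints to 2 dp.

(31.89, 44.31)

Mean of replicates = 37.1375; sum of squared deviations = 49.8787; SE* = √(49.8787/7) = 2.6694
Margin = 2.326 × 2.6694 = 6.209
Interval: 38.1 ± 6.209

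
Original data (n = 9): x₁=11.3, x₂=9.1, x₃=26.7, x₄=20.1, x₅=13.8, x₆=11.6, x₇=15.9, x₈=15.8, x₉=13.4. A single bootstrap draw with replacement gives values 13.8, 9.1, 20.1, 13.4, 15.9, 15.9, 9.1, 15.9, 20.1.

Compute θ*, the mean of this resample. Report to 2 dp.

θ* = 14.81

Mean = (13.8 + 9.1 + 20.1 + 13.4 + 15.9 + 15.9 + 9.1 + 15.9 + 20.1) / 9 = 133.30 / 9 = 14.81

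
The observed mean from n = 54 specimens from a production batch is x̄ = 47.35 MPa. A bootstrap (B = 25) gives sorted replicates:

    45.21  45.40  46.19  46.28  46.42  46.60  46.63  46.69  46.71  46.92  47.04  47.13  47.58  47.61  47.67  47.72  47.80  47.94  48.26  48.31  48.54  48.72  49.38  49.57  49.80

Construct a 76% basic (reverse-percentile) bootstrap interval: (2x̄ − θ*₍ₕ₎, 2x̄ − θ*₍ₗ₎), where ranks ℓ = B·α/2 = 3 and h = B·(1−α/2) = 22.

(45.98, 48.51)

Percentile endpoints at ranks 3 and 22: θ*₍3₎ = 46.19, θ*₍22₎ = 48.72.
Basic interval reflects these around x̄:
  lower = 2 × 47.35 − 48.72 = 45.98
  upper = 2 × 47.35 − 46.19 = 48.51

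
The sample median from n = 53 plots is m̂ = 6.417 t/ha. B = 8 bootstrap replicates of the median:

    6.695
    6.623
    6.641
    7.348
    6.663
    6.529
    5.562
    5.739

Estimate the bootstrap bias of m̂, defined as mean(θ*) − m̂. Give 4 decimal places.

bias = +0.0580

mean(θ*) = (6.695 + 6.623 + 6.641 + 7.348 + 6.663 + 6.529 + 5.562 + 5.739) / 8 = 6.47500
bias = 6.47500 − 6.417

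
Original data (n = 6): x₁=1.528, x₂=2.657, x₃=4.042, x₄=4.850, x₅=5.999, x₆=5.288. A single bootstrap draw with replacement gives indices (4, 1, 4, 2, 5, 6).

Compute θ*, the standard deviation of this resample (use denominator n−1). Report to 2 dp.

Resample values: 4.850, 1.528, 4.850, 2.657, 5.999, 5.288.
Mean = 4.1953; sum of squared deviations = 14.7854
s² = 14.7854 / 5 = 2.9571
s = √2.9571 = 1.72

θ* = 1.72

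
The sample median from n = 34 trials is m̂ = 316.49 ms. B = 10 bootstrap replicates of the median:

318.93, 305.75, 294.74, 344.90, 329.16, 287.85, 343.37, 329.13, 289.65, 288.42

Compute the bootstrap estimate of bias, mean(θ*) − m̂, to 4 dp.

bias = −3.3000

mean(θ*) = (318.93 + 305.75 + 294.74 + 344.90 + 329.16 + 287.85 + 343.37 + 329.13 + 289.65 + 288.42) / 10 = 313.19000
bias = 313.19000 − 316.49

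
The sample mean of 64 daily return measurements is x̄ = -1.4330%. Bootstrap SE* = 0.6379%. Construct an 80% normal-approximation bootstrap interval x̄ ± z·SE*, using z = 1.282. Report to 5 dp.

(-2.25079, -0.61521)

Margin = 1.282 × 0.6379 = 0.817788
Interval: -1.4330 ± 0.817788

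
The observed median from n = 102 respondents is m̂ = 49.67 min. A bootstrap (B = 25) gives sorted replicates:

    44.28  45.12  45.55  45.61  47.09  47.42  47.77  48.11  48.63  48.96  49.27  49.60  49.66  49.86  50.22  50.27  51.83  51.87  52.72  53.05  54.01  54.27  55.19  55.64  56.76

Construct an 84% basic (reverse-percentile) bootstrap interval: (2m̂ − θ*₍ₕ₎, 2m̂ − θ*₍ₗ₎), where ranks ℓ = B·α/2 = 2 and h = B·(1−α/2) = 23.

Percentile endpoints at ranks 2 and 23: θ*₍2₎ = 45.12, θ*₍23₎ = 55.19.
Basic interval reflects these around m̂:
  lower = 2 × 49.67 − 55.19 = 44.15
  upper = 2 × 49.67 − 45.12 = 54.22

(44.15, 54.22)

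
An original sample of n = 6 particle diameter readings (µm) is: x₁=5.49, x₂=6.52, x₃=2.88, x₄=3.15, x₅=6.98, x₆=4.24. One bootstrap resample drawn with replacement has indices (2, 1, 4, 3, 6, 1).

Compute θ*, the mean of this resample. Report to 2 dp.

θ* = 4.63

Resample values: 6.52, 5.49, 3.15, 2.88, 4.24, 5.49.
Mean = (6.52 + 5.49 + 3.15 + 2.88 + 4.24 + 5.49) / 6 = 27.770 / 6 = 4.63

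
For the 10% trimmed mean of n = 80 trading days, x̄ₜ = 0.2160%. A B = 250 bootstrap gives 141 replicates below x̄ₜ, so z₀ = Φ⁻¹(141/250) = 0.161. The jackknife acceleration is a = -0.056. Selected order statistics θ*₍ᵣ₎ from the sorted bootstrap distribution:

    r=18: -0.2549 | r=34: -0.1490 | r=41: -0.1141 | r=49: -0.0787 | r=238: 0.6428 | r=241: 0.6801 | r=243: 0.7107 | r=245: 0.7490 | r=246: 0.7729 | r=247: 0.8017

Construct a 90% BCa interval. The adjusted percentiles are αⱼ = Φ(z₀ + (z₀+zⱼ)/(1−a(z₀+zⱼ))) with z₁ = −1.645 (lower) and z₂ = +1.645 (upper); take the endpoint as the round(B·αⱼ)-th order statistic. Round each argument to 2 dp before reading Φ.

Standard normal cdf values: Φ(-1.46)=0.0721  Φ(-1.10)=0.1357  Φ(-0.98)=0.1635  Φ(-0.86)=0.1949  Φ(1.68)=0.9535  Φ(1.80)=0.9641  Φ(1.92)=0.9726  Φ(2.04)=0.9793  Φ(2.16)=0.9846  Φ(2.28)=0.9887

(-0.2549, 0.6801)

Lower: z₀ + z₁ = 0.161 + (-1.645) = -1.484; 1 − a(z₀+z₁) = 1 − (-0.056)(-1.484) = 0.9169; argument = 0.161 + (-1.484)/0.9169 = -1.4575 → -1.46.
α₁ = Φ(-1.46) = 0.0721; rank = round(250 × 0.0721) = 18; θ*₍18₎ = -0.2549.
Upper: z₀ + z₂ = 1.806; 1 − a(z₀+z₂) = 1.1011; argument = 1.8011 → 1.80; α₂ = 0.9641; rank = 241; θ*₍241₎ = 0.6801.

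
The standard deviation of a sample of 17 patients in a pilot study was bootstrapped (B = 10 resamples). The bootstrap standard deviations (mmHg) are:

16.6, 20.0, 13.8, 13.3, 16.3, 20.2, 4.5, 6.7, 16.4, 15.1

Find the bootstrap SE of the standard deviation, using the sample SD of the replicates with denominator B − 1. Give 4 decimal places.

SE* = 5.1282

Bootstrap SE is the standard deviation of the 10 replicate standard deviations.
Mean of replicates: (16.6 + 20.0 + 13.8 + 13.3 + 16.3 + 20.2 + 4.5 + 6.7 + 16.4 + 15.1) / 10 = 142.90000 / 10 = 14.29000
Sum of squared deviations: (+2.31000)² + (+5.71000)² + (−0.49000)² + (−0.99000)² + (+2.01000)² + (+5.91000)² + (−9.79000)² + (−7.59000)² + (+2.11000)² + (+0.81000)² = 236.68900
Variance = 236.68900 / 9 = 26.29878
SE* = √26.29878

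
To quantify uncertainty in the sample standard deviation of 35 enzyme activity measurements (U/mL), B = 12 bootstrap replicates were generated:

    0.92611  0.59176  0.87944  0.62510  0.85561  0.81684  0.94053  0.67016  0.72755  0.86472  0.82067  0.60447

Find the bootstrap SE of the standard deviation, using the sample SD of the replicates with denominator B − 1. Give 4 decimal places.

Bootstrap SE is the standard deviation of the 12 replicate standard deviations.
Mean of replicates: (0.92611 + 0.59176 + 0.87944 + 0.62510 + 0.85561 + 0.81684 + 0.94053 + 0.67016 + 0.72755 + 0.86472 + 0.82067 + 0.60447) / 12 = 9.322960 / 12 = 0.776913
Sum of squared deviations: (+0.149197)² + (−0.185153)² + (+0.102527)² + (−0.151813)² + (+0.078697)² + (+0.039927)² + (+0.163617)² + (−0.106753)² + (−0.049363)² + (+0.087807)² + (+0.043757)² + (−0.172443)² = 0.177852
Variance = 0.177852 / 11 = 0.016168
SE* = √0.016168

SE* = 0.1272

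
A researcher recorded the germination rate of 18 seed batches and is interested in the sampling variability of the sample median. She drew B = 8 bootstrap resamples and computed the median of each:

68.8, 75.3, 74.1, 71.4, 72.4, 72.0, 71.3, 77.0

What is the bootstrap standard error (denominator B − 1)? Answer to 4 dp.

Bootstrap SE is the standard deviation of the 8 replicate medians.
Mean of replicates: (68.8 + 75.3 + 74.1 + 71.4 + 72.4 + 72.0 + 71.3 + 77.0) / 8 = 582.30000 / 8 = 72.78750
Sum of squared deviations: (−3.98750)² + (+2.51250)² + (+1.31250)² + (−1.38750)² + (−0.38750)² + (−0.78750)² + (−1.48750)² + (+4.21250)² = 46.58875
Variance = 46.58875 / 7 = 6.65554
SE* = √6.65554

SE* = 2.5798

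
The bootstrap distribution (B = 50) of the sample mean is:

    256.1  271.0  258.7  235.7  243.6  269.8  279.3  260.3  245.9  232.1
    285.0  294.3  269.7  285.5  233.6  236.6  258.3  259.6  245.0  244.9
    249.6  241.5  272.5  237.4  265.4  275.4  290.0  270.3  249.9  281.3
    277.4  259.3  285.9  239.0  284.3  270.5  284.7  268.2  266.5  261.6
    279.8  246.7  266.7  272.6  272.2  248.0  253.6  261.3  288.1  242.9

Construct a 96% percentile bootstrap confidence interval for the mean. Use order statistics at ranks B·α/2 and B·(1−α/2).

(232.1, 290.0)

Sorted replicates: 232.1, 233.6, 235.7, 236.6, 237.4, 239.0, 241.5, 242.9, 243.6, 244.9, 245.0, 245.9, 246.7, 248.0, 249.6, 249.9, 253.6, 256.1, 258.3, 258.7, 259.3, 259.6, 260.3, 261.3, 261.6, 265.4, 266.5, 266.7, 268.2, 269.7, 269.8, 270.3, 270.5, 271.0, 272.2, 272.5, 272.6, 275.4, 277.4, 279.3, 279.8, 281.3, 284.3, 284.7, 285.0, 285.5, 285.9, 288.1, 290.0, 294.3
α = 0.04; lower rank = 50 × 0.020 = 1; upper rank = 50 × 0.980 = 49.
The 1st smallest replicate is 232.1; the 49th is 290.0.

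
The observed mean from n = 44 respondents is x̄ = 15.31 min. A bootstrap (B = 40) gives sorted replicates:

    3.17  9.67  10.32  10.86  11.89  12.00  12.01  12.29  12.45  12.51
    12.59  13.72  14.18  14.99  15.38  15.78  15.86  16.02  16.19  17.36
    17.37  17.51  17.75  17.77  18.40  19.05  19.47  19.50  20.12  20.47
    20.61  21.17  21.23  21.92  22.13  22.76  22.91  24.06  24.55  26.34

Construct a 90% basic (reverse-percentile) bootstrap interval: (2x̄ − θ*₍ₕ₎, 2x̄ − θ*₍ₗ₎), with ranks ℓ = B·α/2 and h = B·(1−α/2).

(6.56, 20.95)

Percentile endpoints at ranks 2 and 38: θ*₍2₎ = 9.67, θ*₍38₎ = 24.06.
Basic interval reflects these around x̄:
  lower = 2 × 15.31 − 24.06 = 6.56
  upper = 2 × 15.31 − 9.67 = 20.95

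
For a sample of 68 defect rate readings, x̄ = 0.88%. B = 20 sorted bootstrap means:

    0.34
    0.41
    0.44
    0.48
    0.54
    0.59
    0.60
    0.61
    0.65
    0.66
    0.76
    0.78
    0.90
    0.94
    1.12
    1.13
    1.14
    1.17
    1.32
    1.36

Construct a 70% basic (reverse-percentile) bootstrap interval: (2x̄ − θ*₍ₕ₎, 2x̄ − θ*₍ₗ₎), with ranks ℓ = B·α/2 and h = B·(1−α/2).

Percentile endpoints at ranks 3 and 17: θ*₍3₎ = 0.44, θ*₍17₎ = 1.14.
Basic interval reflects these around x̄:
  lower = 2 × 0.88 − 1.14 = 0.62
  upper = 2 × 0.88 − 0.44 = 1.32

(0.62, 1.32)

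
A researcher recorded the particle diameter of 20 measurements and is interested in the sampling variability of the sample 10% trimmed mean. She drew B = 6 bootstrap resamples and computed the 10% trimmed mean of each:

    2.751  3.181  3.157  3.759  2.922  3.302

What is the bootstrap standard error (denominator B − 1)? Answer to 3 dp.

Bootstrap SE is the standard deviation of the 6 replicate 10% trimmed means.
Mean of replicates: (2.751 + 3.181 + 3.157 + 3.759 + 2.922 + 3.302) / 6 = 19.0720 / 6 = 3.1787
Sum of squared deviations: (−0.4277)² + (+0.0023)² + (−0.0217)² + (+0.5803)² + (−0.2567)² + (+0.1233)² = 0.6012
Variance = 0.6012 / 5 = 0.1202
SE* = √0.1202

SE* = 0.347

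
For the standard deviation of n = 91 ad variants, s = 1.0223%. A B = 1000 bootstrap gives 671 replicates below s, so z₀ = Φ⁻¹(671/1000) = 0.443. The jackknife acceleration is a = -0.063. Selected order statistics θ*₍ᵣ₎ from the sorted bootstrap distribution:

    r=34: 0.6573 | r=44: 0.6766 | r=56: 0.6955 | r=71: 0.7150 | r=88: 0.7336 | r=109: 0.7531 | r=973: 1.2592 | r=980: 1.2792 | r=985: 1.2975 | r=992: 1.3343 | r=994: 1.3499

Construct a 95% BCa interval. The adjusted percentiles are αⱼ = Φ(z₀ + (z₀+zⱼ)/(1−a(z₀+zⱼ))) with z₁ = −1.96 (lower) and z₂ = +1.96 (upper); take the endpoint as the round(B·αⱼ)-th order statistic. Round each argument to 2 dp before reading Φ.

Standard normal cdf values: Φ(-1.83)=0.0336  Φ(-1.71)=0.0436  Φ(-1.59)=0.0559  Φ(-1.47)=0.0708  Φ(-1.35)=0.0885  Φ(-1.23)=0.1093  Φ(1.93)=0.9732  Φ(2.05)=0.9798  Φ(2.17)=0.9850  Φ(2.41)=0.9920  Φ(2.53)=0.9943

Lower: z₀ + z₁ = 0.443 + (-1.960) = -1.517; 1 − a(z₀+z₁) = 1 − (-0.063)(-1.517) = 0.9044; argument = 0.443 + (-1.517)/0.9044 = -1.2343 → -1.23.
α₁ = Φ(-1.23) = 0.1093; rank = round(1000 × 0.1093) = 109; θ*₍109₎ = 0.7531.
Upper: z₀ + z₂ = 2.403; 1 − a(z₀+z₂) = 1.1514; argument = 2.5300 → 2.53; α₂ = 0.9943; rank = 994; θ*₍994₎ = 1.3499.

(0.7531, 1.3499)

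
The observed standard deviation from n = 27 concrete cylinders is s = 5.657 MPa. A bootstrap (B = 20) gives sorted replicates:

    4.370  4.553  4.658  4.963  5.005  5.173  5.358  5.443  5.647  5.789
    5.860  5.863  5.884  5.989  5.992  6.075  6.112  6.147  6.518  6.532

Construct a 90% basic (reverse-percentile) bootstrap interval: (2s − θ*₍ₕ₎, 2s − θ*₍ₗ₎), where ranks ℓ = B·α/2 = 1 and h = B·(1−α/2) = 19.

(4.796, 6.944)

Percentile endpoints at ranks 1 and 19: θ*₍1₎ = 4.370, θ*₍19₎ = 6.518.
Basic interval reflects these around s:
  lower = 2 × 5.657 − 6.518 = 4.796
  upper = 2 × 5.657 − 4.370 = 6.944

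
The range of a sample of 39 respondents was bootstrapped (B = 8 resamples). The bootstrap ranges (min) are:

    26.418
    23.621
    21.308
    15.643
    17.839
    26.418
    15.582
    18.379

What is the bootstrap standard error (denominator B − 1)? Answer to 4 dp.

SE* = 4.4660

Bootstrap SE is the standard deviation of the 8 replicate ranges.
Mean of replicates: (26.418 + 23.621 + 21.308 + 15.643 + 17.839 + 26.418 + 15.582 + 18.379) / 8 = 165.20800 / 8 = 20.65100
Sum of squared deviations: (+5.76700)² + (+2.97000)² + (+0.65700)² + (−5.00800)² + (−2.81200)² + (+5.76700)² + (−5.06900)² + (−2.27200)² = 139.61328
Variance = 139.61328 / 7 = 19.94475
SE* = √19.94475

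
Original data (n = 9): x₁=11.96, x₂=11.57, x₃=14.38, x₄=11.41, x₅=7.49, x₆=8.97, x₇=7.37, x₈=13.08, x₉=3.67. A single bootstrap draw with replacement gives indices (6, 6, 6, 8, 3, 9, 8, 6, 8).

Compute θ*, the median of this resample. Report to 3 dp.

Resample values: 8.97, 8.97, 8.97, 13.08, 14.38, 3.67, 13.08, 8.97, 13.08.
Sorted: 3.67, 8.97, 8.97, 8.97, 8.97, 13.08, 13.08, 13.08, 14.38
Median = middle value = 8.970

θ* = 8.970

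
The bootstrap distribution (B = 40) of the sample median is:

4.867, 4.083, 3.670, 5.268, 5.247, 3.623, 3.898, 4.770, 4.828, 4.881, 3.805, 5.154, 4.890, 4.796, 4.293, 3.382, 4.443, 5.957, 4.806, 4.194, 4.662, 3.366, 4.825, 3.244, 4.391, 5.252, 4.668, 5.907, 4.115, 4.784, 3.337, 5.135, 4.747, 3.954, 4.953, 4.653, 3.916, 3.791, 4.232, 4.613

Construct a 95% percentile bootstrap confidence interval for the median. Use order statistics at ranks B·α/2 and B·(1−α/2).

Sorted replicates: 3.244, 3.337, 3.366, 3.382, 3.623, 3.670, 3.791, 3.805, 3.898, 3.916, 3.954, 4.083, 4.115, 4.194, 4.232, 4.293, 4.391, 4.443, 4.613, 4.653, 4.662, 4.668, 4.747, 4.770, 4.784, 4.796, 4.806, 4.825, 4.828, 4.867, 4.881, 4.890, 4.953, 5.135, 5.154, 5.247, 5.252, 5.268, 5.907, 5.957
α = 0.05; lower rank = 40 × 0.025 = 1; upper rank = 40 × 0.975 = 39.
The 1st smallest replicate is 3.244; the 39th is 5.907.

(3.244, 5.907)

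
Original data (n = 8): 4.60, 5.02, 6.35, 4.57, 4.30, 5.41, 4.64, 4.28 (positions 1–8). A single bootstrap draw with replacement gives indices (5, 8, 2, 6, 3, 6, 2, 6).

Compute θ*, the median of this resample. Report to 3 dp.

Resample values: 4.30, 4.28, 5.02, 5.41, 6.35, 5.41, 5.02, 5.41.
Sorted: 4.28, 4.30, 5.02, 5.02, 5.41, 5.41, 5.41, 6.35
Median = average of the two middle values = 5.215

θ* = 5.215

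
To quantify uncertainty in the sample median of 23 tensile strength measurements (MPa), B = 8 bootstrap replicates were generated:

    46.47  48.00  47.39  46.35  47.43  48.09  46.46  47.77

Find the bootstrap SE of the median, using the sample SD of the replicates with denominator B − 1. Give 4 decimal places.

Bootstrap SE is the standard deviation of the 8 replicate medians.
Mean of replicates: (46.47 + 48.00 + 47.39 + 46.35 + 47.43 + 48.09 + 46.46 + 47.77) / 8 = 377.96000 / 8 = 47.24500
Sum of squared deviations: (−0.77500)² + (+0.75500)² + (+0.14500)² + (−0.89500)² + (+0.18500)² + (+0.84500)² + (−0.78500)² + (+0.52500)² = 3.63280
Variance = 3.63280 / 7 = 0.51897
SE* = √0.51897

SE* = 0.7204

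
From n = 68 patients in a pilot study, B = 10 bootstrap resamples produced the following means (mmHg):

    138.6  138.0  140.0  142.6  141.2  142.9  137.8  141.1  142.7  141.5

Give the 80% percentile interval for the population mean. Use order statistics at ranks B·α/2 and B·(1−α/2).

(137.8, 142.7)

Sorted replicates: 137.8, 138.0, 138.6, 140.0, 141.1, 141.2, 141.5, 142.6, 142.7, 142.9
α = 0.20; lower rank = 10 × 0.100 = 1; upper rank = 10 × 0.900 = 9.
The 1st smallest replicate is 137.8; the 9th is 142.7.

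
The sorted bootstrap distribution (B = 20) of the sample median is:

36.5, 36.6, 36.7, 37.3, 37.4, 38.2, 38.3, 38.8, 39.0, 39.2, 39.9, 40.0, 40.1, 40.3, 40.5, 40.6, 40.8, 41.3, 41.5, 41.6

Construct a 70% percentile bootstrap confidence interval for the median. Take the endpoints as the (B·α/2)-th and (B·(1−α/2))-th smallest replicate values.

(36.7, 40.8)

α = 0.30; lower rank = 20 × 0.150 = 3; upper rank = 20 × 0.850 = 17.
The 3rd smallest replicate is 36.7; the 17th is 40.8.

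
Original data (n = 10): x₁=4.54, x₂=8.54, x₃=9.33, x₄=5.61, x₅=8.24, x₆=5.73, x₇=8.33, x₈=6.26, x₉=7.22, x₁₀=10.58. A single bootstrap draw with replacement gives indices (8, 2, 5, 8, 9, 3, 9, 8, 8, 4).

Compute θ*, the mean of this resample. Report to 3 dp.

Resample values: 6.26, 8.54, 8.24, 6.26, 7.22, 9.33, 7.22, 6.26, 6.26, 5.61.
Mean = (6.26 + 8.54 + 8.24 + 6.26 + 7.22 + 9.33 + 7.22 + 6.26 + 6.26 + 5.61) / 10 = 71.200 / 10 = 7.120

θ* = 7.120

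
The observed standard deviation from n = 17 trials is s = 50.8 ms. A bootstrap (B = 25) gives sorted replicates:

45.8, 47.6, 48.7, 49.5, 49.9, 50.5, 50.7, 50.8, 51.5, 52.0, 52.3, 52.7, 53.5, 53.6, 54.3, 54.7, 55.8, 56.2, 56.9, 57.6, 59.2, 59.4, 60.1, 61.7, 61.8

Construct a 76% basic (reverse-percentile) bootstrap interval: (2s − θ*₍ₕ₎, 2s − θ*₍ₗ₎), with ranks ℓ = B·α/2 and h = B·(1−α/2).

Percentile endpoints at ranks 3 and 22: θ*₍3₎ = 48.7, θ*₍22₎ = 59.4.
Basic interval reflects these around s:
  lower = 2 × 50.8 − 59.4 = 42.2
  upper = 2 × 50.8 − 48.7 = 52.9

(42.2, 52.9)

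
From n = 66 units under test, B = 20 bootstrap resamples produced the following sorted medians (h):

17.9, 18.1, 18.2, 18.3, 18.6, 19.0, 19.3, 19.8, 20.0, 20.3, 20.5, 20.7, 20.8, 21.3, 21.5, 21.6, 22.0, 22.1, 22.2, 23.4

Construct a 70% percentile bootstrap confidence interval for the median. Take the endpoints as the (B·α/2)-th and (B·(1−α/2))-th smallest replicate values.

α = 0.30; lower rank = 20 × 0.150 = 3; upper rank = 20 × 0.850 = 17.
The 3rd smallest replicate is 18.2; the 17th is 22.0.

(18.2, 22.0)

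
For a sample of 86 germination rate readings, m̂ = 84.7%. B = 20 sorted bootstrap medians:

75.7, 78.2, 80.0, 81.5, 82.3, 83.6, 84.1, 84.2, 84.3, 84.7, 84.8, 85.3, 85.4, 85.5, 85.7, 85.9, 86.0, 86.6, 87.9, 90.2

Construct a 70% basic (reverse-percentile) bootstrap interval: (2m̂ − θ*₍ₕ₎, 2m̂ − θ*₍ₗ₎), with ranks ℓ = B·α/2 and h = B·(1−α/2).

Percentile endpoints at ranks 3 and 17: θ*₍3₎ = 80.0, θ*₍17₎ = 86.0.
Basic interval reflects these around m̂:
  lower = 2 × 84.7 − 86.0 = 83.4
  upper = 2 × 84.7 − 80.0 = 89.4

(83.4, 89.4)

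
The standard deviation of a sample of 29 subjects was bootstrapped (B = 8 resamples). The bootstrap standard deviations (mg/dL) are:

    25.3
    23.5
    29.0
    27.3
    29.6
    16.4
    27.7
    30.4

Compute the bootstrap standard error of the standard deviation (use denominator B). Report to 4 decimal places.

Bootstrap SE is the standard deviation of the 8 replicate standard deviations.
Mean of replicates: (25.3 + 23.5 + 29.0 + 27.3 + 29.6 + 16.4 + 27.7 + 30.4) / 8 = 209.20000 / 8 = 26.15000
Sum of squared deviations: (−0.85000)² + (−2.65000)² + (+2.85000)² + (+1.15000)² + (+3.45000)² + (−9.75000)² + (+1.55000)² + (+4.25000)² = 144.62000
Variance = 144.62000 / 8 = 18.07750
SE* = √18.07750

SE* = 4.2518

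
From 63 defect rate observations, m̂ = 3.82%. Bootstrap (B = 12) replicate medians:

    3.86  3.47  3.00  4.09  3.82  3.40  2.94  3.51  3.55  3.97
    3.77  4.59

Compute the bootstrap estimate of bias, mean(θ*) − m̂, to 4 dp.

bias = −0.1558

mean(θ*) = (3.86 + 3.47 + 3.00 + 4.09 + 3.82 + 3.40 + 2.94 + 3.51 + 3.55 + 3.97 + 3.77 + 4.59) / 12 = 3.66417
bias = 3.66417 − 3.82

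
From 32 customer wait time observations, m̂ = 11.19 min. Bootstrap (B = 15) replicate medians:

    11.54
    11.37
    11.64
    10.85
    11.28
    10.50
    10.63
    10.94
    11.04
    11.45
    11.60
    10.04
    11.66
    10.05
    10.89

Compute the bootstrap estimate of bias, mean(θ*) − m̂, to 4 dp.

bias = −0.1580

mean(θ*) = (11.54 + 11.37 + 11.64 + 10.85 + 11.28 + 10.50 + 10.63 + 10.94 + 11.04 + 11.45 + 11.60 + 10.04 + 11.66 + 10.05 + 10.89) / 15 = 11.03200
bias = 11.03200 − 11.19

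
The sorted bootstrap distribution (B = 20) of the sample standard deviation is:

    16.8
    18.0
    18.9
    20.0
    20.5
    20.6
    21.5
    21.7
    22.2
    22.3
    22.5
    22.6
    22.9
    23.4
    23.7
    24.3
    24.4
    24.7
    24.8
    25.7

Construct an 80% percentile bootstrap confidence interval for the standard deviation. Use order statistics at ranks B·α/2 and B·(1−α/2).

(18.0, 24.7)

α = 0.20; lower rank = 20 × 0.100 = 2; upper rank = 20 × 0.900 = 18.
The 2nd smallest replicate is 18.0; the 18th is 24.7.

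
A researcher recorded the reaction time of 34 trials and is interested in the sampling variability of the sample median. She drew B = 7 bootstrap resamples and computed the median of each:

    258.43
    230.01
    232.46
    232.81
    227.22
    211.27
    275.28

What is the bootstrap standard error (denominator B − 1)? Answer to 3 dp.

SE* = 21.444

Bootstrap SE is the standard deviation of the 7 replicate medians.
Mean of replicates: (258.43 + 230.01 + 232.46 + 232.81 + 227.22 + 211.27 + 275.28) / 7 = 1667.4800 / 7 = 238.2114
Sum of squared deviations: (+20.2186)² + (−8.2014)² + (−5.7514)² + (−5.4014)² + (−10.9914)² + (−26.9414)² + (+37.0686)² = 2759.0395
Variance = 2759.0395 / 6 = 459.8399
SE* = √459.8399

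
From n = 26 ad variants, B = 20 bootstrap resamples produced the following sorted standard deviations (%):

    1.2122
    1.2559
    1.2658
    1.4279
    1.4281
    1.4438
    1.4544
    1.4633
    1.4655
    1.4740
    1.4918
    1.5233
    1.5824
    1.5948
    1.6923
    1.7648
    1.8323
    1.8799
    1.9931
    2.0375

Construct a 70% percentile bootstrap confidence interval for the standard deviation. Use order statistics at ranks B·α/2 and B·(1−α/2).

α = 0.30; lower rank = 20 × 0.150 = 3; upper rank = 20 × 0.850 = 17.
The 3rd smallest replicate is 1.2658; the 17th is 1.8323.

(1.2658, 1.8323)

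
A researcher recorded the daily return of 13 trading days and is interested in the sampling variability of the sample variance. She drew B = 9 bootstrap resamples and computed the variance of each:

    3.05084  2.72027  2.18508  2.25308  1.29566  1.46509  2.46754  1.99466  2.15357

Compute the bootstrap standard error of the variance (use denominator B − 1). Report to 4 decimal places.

SE* = 0.5552

Bootstrap SE is the standard deviation of the 9 replicate variances.
Mean of replicates: (3.05084 + 2.72027 + 2.18508 + 2.25308 + 1.29566 + 1.46509 + 2.46754 + 1.99466 + 2.15357) / 9 = 19.585790 / 9 = 2.176199
Sum of squared deviations: (+0.874641)² + (+0.544071)² + (+0.008881)² + (+0.076881)² + (−0.880539)² + (−0.711109)² + (+0.291341)² + (−0.181539)² + (−0.022629)² = 2.466373
Variance = 2.466373 / 8 = 0.308297
SE* = √0.308297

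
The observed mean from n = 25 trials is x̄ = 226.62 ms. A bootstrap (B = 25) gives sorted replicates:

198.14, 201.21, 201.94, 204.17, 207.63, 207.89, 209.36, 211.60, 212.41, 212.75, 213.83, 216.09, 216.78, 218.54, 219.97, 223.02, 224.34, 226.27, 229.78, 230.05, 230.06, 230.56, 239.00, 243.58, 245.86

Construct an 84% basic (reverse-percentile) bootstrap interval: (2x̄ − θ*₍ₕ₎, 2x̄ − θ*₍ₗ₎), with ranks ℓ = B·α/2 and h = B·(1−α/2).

(214.24, 252.03)

Percentile endpoints at ranks 2 and 23: θ*₍2₎ = 201.21, θ*₍23₎ = 239.00.
Basic interval reflects these around x̄:
  lower = 2 × 226.62 − 239.00 = 214.24
  upper = 2 × 226.62 − 201.21 = 252.03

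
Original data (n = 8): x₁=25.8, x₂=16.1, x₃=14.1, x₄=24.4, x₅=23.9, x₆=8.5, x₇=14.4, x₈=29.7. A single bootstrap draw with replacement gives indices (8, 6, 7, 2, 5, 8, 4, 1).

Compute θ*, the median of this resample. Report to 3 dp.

θ* = 24.150

Resample values: 29.7, 8.5, 14.4, 16.1, 23.9, 29.7, 24.4, 25.8.
Sorted: 8.5, 14.4, 16.1, 23.9, 24.4, 25.8, 29.7, 29.7
Median = average of the two middle values = 24.150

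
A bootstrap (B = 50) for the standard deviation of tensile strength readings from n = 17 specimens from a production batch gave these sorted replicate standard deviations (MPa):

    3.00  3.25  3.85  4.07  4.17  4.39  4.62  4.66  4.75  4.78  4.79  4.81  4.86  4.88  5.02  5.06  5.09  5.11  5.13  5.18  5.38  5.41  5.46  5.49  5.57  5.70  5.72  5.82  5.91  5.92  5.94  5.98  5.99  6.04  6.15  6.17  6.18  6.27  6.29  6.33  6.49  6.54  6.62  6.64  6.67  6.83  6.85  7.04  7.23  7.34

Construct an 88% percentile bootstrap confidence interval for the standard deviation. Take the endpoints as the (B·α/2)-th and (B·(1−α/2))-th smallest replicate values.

(3.85, 6.85)

α = 0.12; lower rank = 50 × 0.060 = 3; upper rank = 50 × 0.940 = 47.
The 3rd smallest replicate is 3.85; the 47th is 6.85.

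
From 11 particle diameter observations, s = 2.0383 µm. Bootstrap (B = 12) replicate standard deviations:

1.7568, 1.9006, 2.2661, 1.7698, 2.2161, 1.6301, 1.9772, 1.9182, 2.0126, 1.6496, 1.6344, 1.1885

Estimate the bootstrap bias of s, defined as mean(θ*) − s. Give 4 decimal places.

bias = −0.2116

mean(θ*) = (1.7568 + 1.9006 + 2.2661 + 1.7698 + 2.2161 + 1.6301 + 1.9772 + 1.9182 + 2.0126 + 1.6496 + 1.6344 + 1.1885) / 12 = 1.82667
bias = 1.82667 − 2.0383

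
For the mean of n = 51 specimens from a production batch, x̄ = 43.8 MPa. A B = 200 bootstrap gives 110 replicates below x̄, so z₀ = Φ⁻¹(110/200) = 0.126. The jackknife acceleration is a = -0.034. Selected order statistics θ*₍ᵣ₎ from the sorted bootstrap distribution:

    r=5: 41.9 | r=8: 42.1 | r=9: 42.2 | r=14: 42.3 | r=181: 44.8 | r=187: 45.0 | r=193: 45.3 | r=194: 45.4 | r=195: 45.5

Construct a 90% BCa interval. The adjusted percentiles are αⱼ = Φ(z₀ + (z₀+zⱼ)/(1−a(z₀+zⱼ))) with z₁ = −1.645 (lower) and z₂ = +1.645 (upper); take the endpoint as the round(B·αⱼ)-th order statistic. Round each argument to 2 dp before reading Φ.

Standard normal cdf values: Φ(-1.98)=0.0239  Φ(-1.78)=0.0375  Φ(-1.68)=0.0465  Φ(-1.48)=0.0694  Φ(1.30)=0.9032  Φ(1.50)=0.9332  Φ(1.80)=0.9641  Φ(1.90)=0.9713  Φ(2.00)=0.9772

Lower: z₀ + z₁ = 0.126 + (-1.645) = -1.519; 1 − a(z₀+z₁) = 1 − (-0.034)(-1.519) = 0.9484; argument = 0.126 + (-1.519)/0.9484 = -1.4757 → -1.48.
α₁ = Φ(-1.48) = 0.0694; rank = round(200 × 0.0694) = 14; θ*₍14₎ = 42.3.
Upper: z₀ + z₂ = 1.771; 1 − a(z₀+z₂) = 1.0602; argument = 1.7964 → 1.80; α₂ = 0.9641; rank = 193; θ*₍193₎ = 45.3.

(42.3, 45.3)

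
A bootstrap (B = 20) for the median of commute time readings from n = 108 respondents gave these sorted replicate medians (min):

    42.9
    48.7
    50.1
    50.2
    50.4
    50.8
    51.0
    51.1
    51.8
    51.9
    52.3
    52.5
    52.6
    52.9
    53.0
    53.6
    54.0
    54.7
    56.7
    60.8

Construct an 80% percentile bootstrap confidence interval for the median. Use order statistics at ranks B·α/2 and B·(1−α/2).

α = 0.20; lower rank = 20 × 0.100 = 2; upper rank = 20 × 0.900 = 18.
The 2nd smallest replicate is 48.7; the 18th is 54.7.

(48.7, 54.7)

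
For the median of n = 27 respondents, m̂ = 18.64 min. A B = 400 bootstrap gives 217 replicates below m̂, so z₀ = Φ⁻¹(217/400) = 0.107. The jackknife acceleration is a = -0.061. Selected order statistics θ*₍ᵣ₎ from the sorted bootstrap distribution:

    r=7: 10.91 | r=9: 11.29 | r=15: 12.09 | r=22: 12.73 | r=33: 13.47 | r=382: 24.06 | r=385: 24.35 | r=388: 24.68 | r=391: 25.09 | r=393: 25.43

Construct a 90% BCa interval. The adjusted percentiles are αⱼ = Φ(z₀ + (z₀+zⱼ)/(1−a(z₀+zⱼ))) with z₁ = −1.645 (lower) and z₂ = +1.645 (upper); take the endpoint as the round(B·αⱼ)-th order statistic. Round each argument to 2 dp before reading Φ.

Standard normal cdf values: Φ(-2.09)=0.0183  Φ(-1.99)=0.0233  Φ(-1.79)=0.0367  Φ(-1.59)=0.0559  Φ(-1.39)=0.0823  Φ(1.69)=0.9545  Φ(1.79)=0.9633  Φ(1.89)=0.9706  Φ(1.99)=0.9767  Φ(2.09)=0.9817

(12.73, 24.06)

Lower: z₀ + z₁ = 0.107 + (-1.645) = -1.538; 1 − a(z₀+z₁) = 1 − (-0.061)(-1.538) = 0.9062; argument = 0.107 + (-1.538)/0.9062 = -1.5902 → -1.59.
α₁ = Φ(-1.59) = 0.0559; rank = round(400 × 0.0559) = 22; θ*₍22₎ = 12.73.
Upper: z₀ + z₂ = 1.752; 1 − a(z₀+z₂) = 1.1069; argument = 1.6898 → 1.69; α₂ = 0.9545; rank = 382; θ*₍382₎ = 24.06.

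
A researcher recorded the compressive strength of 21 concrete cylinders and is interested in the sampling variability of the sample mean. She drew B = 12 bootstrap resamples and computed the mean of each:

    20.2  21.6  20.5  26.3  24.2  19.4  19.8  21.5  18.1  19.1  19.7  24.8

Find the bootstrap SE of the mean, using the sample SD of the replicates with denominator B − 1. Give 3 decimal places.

SE* = 2.543

Bootstrap SE is the standard deviation of the 12 replicate means.
Mean of replicates: (20.2 + 21.6 + 20.5 + 26.3 + 24.2 + 19.4 + 19.8 + 21.5 + 18.1 + 19.1 + 19.7 + 24.8) / 12 = 255.2000 / 12 = 21.2667
Sum of squared deviations: (−1.0667)² + (+0.3333)² + (−0.7667)² + (+5.0333)² + (+2.9333)² + (−1.8667)² + (−1.4667)² + (+0.2333)² + (−3.1667)² + (−2.1667)² + (−1.5667)² + (+3.5333)² = 71.1267
Variance = 71.1267 / 11 = 6.4661
SE* = √6.4661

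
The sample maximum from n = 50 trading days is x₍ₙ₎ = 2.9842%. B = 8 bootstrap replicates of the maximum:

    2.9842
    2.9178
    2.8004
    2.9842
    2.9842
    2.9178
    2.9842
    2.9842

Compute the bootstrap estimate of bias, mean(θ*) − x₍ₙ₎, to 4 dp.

bias = −0.0396

mean(θ*) = (2.9842 + 2.9178 + 2.8004 + 2.9842 + 2.9842 + 2.9178 + 2.9842 + 2.9842) / 8 = 2.94462
bias = 2.94462 − 2.9842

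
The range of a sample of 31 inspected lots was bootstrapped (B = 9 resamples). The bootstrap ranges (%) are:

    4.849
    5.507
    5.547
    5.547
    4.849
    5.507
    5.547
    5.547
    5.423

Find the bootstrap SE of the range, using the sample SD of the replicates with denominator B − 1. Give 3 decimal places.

SE* = 0.298

Bootstrap SE is the standard deviation of the 9 replicate ranges.
Mean of replicates: (4.849 + 5.507 + 5.547 + 5.547 + 4.849 + 5.507 + 5.547 + 5.547 + 5.423) / 9 = 48.3230 / 9 = 5.3692
Sum of squared deviations: (−0.5202)² + (+0.1378)² + (+0.1778)² + (+0.1778)² + (−0.5202)² + (+0.1378)² + (+0.1778)² + (+0.1778)² + (+0.0538)² = 0.7085
Variance = 0.7085 / 8 = 0.0886
SE* = √0.0886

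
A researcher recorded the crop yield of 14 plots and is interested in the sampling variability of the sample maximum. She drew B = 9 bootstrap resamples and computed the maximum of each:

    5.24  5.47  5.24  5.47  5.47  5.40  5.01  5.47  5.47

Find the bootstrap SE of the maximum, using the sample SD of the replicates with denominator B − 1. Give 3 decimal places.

Bootstrap SE is the standard deviation of the 9 replicate maximums.
Mean of replicates: (5.24 + 5.47 + 5.24 + 5.47 + 5.47 + 5.40 + 5.01 + 5.47 + 5.47) / 9 = 48.2400 / 9 = 5.3600
Sum of squared deviations: (−0.1200)² + (+0.1100)² + (−0.1200)² + (+0.1100)² + (+0.1100)² + (+0.0400)² + (−0.3500)² + (+0.1100)² + (+0.1100)² = 0.2134
Variance = 0.2134 / 8 = 0.0267
SE* = √0.0267

SE* = 0.163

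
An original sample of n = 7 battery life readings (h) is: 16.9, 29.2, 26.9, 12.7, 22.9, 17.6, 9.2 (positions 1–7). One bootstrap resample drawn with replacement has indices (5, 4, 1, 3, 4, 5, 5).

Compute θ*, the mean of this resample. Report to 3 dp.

θ* = 19.700

Resample values: 22.9, 12.7, 16.9, 26.9, 12.7, 22.9, 22.9.
Mean = (22.9 + 12.7 + 16.9 + 26.9 + 12.7 + 22.9 + 22.9) / 7 = 137.90 / 7 = 19.700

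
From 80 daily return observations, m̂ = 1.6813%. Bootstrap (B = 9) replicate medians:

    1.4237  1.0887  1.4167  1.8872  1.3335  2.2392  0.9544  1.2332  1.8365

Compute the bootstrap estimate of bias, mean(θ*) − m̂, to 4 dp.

bias = −0.1910

mean(θ*) = (1.4237 + 1.0887 + 1.4167 + 1.8872 + 1.3335 + 2.2392 + 0.9544 + 1.2332 + 1.8365) / 9 = 1.49034
bias = 1.49034 − 1.6813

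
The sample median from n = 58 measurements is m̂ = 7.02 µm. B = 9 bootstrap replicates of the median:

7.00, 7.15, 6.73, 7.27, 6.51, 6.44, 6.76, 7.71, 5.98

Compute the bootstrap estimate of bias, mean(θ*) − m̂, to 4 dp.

bias = −0.1811

mean(θ*) = (7.00 + 7.15 + 6.73 + 7.27 + 6.51 + 6.44 + 6.76 + 7.71 + 5.98) / 9 = 6.83889
bias = 6.83889 − 7.02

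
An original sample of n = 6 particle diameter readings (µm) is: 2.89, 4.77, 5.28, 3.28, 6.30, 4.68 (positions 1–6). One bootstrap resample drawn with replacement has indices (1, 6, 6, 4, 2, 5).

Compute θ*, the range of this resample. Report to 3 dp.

θ* = 3.410

Resample values: 2.89, 4.68, 4.68, 3.28, 4.77, 6.30.
Range = 6.30 − 2.89 = 3.410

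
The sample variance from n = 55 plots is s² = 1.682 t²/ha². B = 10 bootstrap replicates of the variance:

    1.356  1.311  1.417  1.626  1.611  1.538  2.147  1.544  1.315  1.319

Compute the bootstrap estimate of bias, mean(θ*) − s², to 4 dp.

mean(θ*) = (1.356 + 1.311 + 1.417 + 1.626 + 1.611 + 1.538 + 2.147 + 1.544 + 1.315 + 1.319) / 10 = 1.51840
bias = 1.51840 − 1.682

bias = −0.1636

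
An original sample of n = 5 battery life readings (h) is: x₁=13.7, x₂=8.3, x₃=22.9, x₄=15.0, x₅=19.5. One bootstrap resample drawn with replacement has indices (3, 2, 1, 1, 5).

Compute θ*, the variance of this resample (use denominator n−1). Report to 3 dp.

Resample values: 22.9, 8.3, 13.7, 13.7, 19.5.
Mean = 15.6200; sum of squared deviations = 129.0080
s² = 129.0080 / 4 = 32.2520

θ* = 32.252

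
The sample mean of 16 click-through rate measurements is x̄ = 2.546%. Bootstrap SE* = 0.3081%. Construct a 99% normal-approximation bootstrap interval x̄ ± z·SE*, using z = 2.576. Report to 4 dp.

Margin = 2.576 × 0.3081 = 0.79367
Interval: 2.546 ± 0.79367

(1.7523, 3.3397)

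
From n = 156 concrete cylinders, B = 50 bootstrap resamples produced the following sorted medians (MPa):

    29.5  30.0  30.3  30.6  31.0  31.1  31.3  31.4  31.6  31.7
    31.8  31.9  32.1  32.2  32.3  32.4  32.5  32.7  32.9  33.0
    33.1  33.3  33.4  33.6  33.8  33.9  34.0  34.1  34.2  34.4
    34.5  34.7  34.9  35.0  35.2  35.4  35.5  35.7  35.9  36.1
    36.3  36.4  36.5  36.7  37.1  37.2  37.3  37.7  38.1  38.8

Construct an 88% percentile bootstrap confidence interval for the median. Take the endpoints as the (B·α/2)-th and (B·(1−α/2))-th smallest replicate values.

(30.3, 37.3)

α = 0.12; lower rank = 50 × 0.060 = 3; upper rank = 50 × 0.940 = 47.
The 3rd smallest replicate is 30.3; the 47th is 37.3.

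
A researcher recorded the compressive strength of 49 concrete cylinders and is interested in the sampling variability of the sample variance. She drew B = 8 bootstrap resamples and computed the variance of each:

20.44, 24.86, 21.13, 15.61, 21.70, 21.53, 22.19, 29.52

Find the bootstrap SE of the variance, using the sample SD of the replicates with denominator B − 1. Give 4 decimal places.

SE* = 3.9457

Bootstrap SE is the standard deviation of the 8 replicate variances.
Mean of replicates: (20.44 + 24.86 + 21.13 + 15.61 + 21.70 + 21.53 + 22.19 + 29.52) / 8 = 176.98000 / 8 = 22.12250
Sum of squared deviations: (−1.68250)² + (+2.73750)² + (−0.99250)² + (−6.51250)² + (−0.42250)² + (−0.59250)² + (+0.06750)² + (+7.39750)² = 108.97955
Variance = 108.97955 / 7 = 15.56851
SE* = √15.56851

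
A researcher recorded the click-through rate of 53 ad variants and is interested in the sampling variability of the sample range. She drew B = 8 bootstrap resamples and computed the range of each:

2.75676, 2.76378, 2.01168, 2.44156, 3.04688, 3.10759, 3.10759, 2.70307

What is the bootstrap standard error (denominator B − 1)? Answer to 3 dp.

SE* = 0.375

Bootstrap SE is the standard deviation of the 8 replicate ranges.
Mean of replicates: (2.75676 + 2.76378 + 2.01168 + 2.44156 + 3.04688 + 3.10759 + 3.10759 + 2.70307) / 8 = 21.938910 / 8 = 2.742364
Sum of squared deviations: (+0.014396)² + (+0.021416)² + (−0.730684)² + (−0.300804)² + (+0.304516)² + (+0.365226)² + (+0.365226)² + (−0.039294)² = 0.986102
Variance = 0.986102 / 7 = 0.140872
SE* = √0.140872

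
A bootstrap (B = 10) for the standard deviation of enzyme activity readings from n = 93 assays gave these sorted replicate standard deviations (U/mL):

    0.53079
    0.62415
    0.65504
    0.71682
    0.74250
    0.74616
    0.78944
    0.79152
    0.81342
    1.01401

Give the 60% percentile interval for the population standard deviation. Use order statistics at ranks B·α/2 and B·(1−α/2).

(0.62415, 0.79152)

α = 0.40; lower rank = 10 × 0.200 = 2; upper rank = 10 × 0.800 = 8.
The 2nd smallest replicate is 0.62415; the 8th is 0.79152.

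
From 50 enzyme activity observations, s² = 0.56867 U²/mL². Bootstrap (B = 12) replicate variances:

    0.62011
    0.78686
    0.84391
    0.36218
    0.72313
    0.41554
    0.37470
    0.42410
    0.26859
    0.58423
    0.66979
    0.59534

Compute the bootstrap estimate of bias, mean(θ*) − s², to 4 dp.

bias = −0.0130

mean(θ*) = (0.62011 + 0.78686 + 0.84391 + 0.36218 + 0.72313 + 0.41554 + 0.37470 + 0.42410 + 0.26859 + 0.58423 + 0.66979 + 0.59534) / 12 = 0.55571
bias = 0.55571 − 0.56867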